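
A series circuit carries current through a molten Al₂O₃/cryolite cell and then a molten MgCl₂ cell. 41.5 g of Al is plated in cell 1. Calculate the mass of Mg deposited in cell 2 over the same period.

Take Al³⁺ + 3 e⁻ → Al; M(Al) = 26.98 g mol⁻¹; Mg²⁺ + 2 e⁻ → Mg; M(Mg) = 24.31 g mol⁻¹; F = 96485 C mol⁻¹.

56.1 g

n(Al) = 41.5 / 26.98 = 1.538 mol.
Since Al³⁺ + 3 e⁻ → Al, n(e⁻) passed = 3 × 1.538 = 4.615 mol.
Cells in series carry the same charge, so the same 4.615 mol of electrons passes through cell 2.
Mg²⁺ + 2 e⁻ → Mg, so n(Mg) = 4.615 / 2 = 2.307 mol.
m(Mg) = 2.307 × 24.31 = 56.1 g.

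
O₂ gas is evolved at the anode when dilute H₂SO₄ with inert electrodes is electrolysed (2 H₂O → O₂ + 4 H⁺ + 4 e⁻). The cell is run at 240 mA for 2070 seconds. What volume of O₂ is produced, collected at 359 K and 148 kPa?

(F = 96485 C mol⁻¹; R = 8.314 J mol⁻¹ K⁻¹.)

Q = I·t = 0.2400 A × 2070.0 s = 496.8 C.
n(e⁻) = Q/F = 496.8 / 96485 = 0.005149 mol.
4 electrons are transferred per O₂ molecule, so n(O₂) = 0.005149 / 4 = 0.001287 mol.
V = nRT/P = (0.001287 × 8.314 × 359) / (148 × 10³ Pa) = 2.60 × 10⁻⁵ m³ = 0.0260 L.

0.0260 L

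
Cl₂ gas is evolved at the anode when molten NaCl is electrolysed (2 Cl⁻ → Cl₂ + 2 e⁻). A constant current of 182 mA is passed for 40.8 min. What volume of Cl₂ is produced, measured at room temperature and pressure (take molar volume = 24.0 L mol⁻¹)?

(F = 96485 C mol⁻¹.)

0.0554 L

Q = I·t = 0.1820 A × 2448.0 s = 445.5 C.
n(e⁻) = Q/F = 445.5 / 96485 = 0.004618 mol.
2 electrons are transferred per Cl₂ molecule, so n(Cl₂) = 0.004618 / 2 = 0.002309 mol.
V = n × V_m = 0.002309 × 24.0 = 0.0554 L.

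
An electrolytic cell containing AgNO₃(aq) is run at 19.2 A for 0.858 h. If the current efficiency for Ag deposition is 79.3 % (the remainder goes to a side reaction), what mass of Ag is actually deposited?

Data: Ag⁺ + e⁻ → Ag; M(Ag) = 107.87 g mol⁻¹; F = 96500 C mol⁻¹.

Q = I·t = 19.20 × 3088.8 = 59300 C.
n(e⁻) = 59300/96500 = 0.6146 mol; theoretically n(Ag) = 0.6146/1 = 0.6146 mol, m_theo = 66.29 g.
At 79.3 % efficiency, m_actual = 0.793 × 66.29 = 52.6 g.

52.6 g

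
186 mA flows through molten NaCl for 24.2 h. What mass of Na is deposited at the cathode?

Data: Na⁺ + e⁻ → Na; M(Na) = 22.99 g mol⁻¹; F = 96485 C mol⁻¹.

Q = I·t = 0.1860 A × 87120 s = 16200 C.
n(e⁻) = Q/F = 16200 / 96485 = 0.1679 mol.
Na⁺ + e⁻ → Na, so n(Na) = n(e⁻)/1 = 0.1679 mol.
m = n·M = 0.1679 × 22.99 = 3.86 g.

3.86 g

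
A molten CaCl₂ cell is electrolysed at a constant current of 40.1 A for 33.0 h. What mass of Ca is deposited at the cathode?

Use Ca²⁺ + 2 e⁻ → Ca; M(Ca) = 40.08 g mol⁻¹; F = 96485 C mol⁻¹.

989 g

Q = I·t = 40.10 A × 118800 s = 4764000 C.
n(e⁻) = Q/F = 4764000 / 96485 = 49.37 mol.
Ca²⁺ + 2 e⁻ → Ca, so n(Ca) = n(e⁻)/2 = 24.69 mol.
m = n·M = 24.69 × 40.08 = 989 g.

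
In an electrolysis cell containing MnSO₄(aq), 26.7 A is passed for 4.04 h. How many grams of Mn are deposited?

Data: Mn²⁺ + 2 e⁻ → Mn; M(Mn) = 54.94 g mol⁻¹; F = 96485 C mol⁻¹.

Q = I·t = 26.70 A × 14544 s = 388300 C.
n(e⁻) = Q/F = 388300 / 96485 = 4.025 mol.
Mn²⁺ + 2 e⁻ → Mn, so n(Mn) = n(e⁻)/2 = 2.012 mol.
m = n·M = 2.012 × 54.94 = 111 g.

111 g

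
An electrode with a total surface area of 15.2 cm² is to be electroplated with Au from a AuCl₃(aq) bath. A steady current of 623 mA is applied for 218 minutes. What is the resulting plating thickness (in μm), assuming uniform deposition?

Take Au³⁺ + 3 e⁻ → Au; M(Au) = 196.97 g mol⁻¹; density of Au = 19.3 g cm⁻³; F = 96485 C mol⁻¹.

189 μm

Q = I·t = 0.6230 × 13080 = 8149 C; n(e⁻) = 0.08446 mol.
n(Au) = n(e⁻)/3 = 0.02815 mol, so m = 0.02815 × 196.97 = 5.545 g.
Volume = m/ρ = 5.545 / 19.3 = 0.2873 cm³.
Thickness = V/A = 0.2873 / 15.2 = 0.0189 cm = 189 μm.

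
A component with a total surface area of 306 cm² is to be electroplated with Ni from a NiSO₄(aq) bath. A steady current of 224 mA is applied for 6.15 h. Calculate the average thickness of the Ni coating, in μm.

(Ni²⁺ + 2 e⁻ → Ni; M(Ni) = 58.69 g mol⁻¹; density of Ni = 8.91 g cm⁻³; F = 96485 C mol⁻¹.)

Q = I·t = 0.2240 × 22140 = 4959 C; n(e⁻) = 0.05140 mol.
n(Ni) = n(e⁻)/2 = 0.02570 mol, so m = 0.02570 × 58.69 = 1.508 g.
Volume = m/ρ = 1.508 / 8.91 = 0.1693 cm³.
Thickness = V/A = 0.1693 / 306 = 5.53 × 10⁻⁴ cm = 5.53 μm.

5.53 μm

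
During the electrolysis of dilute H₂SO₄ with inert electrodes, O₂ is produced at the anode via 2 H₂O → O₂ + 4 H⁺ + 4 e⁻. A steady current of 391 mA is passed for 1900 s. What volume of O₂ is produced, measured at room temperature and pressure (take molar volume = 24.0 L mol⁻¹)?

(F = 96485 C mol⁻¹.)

Q = I·t = 0.3910 A × 1900.0 s = 742.9 C.
n(e⁻) = Q/F = 742.9 / 96485 = 0.007700 mol.
4 electrons are transferred per O₂ molecule, so n(O₂) = 0.007700 / 4 = 0.001925 mol.
V = n × V_m = 0.001925 × 24.0 = 0.0462 L.

0.0462 L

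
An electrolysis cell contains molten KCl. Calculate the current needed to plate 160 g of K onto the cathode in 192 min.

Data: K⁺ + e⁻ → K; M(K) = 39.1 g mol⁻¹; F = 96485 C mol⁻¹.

n(K) = 160 / 39.1 = 4.092 mol.
n(e⁻) = 1 × 4.092 = 4.092 mol.
Q = n(e⁻)·F = 4.092 × 96485 = 394800 C.
I = Q/t = 394800 / 11520 s = 34.3 A.

34.3 A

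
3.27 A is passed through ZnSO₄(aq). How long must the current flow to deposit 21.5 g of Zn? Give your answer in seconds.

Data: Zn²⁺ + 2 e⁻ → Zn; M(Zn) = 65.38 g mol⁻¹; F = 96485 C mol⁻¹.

19400 s

n(Zn) = m/M = 21.5 / 65.38 = 0.3288 mol.
Each Zn atom requires 2 electrons, so n(e⁻) = 2 × 0.3288 = 0.6577 mol.
Q = n(e⁻)·F = 0.6577 × 96485 = 63460 C.
t = Q/I = 63460 / 3.270 A = 19410 s.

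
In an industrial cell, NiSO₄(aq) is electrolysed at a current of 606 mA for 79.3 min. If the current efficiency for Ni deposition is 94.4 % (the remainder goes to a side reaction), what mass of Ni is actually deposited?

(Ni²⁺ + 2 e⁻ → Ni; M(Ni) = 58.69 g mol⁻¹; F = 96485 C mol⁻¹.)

0.828 g

Q = I·t = 0.6060 × 4758.0 = 2883 C.
n(e⁻) = 2883/96485 = 0.02988 mol; theoretically n(Ni) = 0.02988/2 = 0.01494 mol, m_theo = 0.8769 g.
At 94.4 % efficiency, m_actual = 0.944 × 0.8769 = 0.828 g.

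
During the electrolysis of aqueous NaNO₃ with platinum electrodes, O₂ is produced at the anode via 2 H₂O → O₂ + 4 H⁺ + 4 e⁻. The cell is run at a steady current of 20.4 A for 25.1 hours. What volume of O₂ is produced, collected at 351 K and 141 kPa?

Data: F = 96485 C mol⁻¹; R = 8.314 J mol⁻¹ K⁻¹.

Q = I·t = 20.40 A × 90360 s = 1843000 C.
n(e⁻) = Q/F = 1843000 / 96485 = 19.10 mol.
4 electrons are transferred per O₂ molecule, so n(O₂) = 19.10 / 4 = 4.776 mol.
V = nRT/P = (4.776 × 8.314 × 351) / (141 × 10³ Pa) = 0.0989 m³ = 98.9 L.

98.9 L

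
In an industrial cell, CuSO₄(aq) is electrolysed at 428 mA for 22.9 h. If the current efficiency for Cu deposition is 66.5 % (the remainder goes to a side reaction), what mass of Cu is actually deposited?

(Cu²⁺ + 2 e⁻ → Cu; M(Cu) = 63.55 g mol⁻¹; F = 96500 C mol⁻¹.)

Q = I·t = 0.4280 × 82440 = 35280 C.
n(e⁻) = 35280/96500 = 0.3656 mol; theoretically n(Cu) = 0.3656/2 = 0.1828 mol, m_theo = 11.62 g.
At 66.5 % efficiency, m_actual = 0.665 × 11.62 = 7.73 g.

7.73 g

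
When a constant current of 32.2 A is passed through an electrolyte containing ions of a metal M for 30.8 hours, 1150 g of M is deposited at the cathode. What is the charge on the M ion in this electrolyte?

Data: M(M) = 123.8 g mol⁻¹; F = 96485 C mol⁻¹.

Q = I·t = 32.20 A × 110880 s = 3570000 C, so n(e⁻) = 3570000/96485 = 37.00 mol.
n(M) deposited = 1150 / 123.8 = 9.289 mol.
Electrons per atom = n(e⁻)/n(M) = 37.00 / 9.289 = 3.98 ≈ 4, so the ion is M⁴⁺.

+4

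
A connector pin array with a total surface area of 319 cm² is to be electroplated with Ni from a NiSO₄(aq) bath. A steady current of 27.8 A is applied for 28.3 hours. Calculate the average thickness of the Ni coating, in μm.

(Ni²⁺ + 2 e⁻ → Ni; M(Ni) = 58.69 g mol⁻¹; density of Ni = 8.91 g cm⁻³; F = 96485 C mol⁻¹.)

Q = I·t = 27.80 × 101880 = 2832000 C; n(e⁻) = 29.35 mol.
n(Ni) = n(e⁻)/2 = 14.68 mol, so m = 14.68 × 58.69 = 861.4 g.
Volume = m/ρ = 861.4 / 8.91 = 96.68 cm³.
Thickness = V/A = 96.68 / 319 = 0.303 cm = 3030 μm.

3030 μm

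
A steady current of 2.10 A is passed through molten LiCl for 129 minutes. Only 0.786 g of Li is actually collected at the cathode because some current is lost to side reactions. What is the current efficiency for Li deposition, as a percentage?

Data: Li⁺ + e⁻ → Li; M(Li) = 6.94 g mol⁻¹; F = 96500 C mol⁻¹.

Q = I·t = 2.100 × 7740.0 = 16250 C; n(e⁻) = 16250/96500 = 0.1684 mol.
Theoretical n(Li) = n(e⁻)/1 = 0.1684 mol, i.e. m_theo = 0.1684 × 6.94 = 1.169 g.
Efficiency = m_actual / m_theo = 0.786 / 1.169 = 67.2 %.

67.2 %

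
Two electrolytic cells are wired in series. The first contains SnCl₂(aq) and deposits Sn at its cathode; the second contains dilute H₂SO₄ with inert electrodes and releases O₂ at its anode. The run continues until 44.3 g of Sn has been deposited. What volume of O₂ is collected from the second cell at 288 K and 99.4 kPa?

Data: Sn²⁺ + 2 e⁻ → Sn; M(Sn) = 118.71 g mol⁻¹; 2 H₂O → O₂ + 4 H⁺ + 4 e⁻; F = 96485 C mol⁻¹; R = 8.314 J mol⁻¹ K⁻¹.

4.49 L

n(Sn) = 44.3 / 118.71 = 0.3732 mol, so n(e⁻) = 2 × 0.3732 = 0.7464 mol.
The cells are in series, so the same 0.7464 mol of electrons passes through the second cell.
2 H₂O → O₂ + 4 H⁺ + 4 e⁻ — 4 mol e⁻ per mol O₂, so n(O₂) = 0.7464/4 = 0.1866 mol.
V = nRT/P = (0.1866 × 8.314 × 288) / (99.4 × 10³) = 0.00449 m³ = 4.49 L.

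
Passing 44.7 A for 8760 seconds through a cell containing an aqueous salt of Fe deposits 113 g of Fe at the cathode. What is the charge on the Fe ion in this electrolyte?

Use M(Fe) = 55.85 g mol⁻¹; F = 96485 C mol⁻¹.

Q = I·t = 44.70 A × 8760.0 s = 391600 C, so n(e⁻) = 391600/96485 = 4.058 mol.
n(Fe) deposited = 113 / 55.85 = 2.023 mol.
Electrons per atom = n(e⁻)/n(Fe) = 4.058 / 2.023 = 2.01 ≈ 2, so the ion is Fe²⁺.

+2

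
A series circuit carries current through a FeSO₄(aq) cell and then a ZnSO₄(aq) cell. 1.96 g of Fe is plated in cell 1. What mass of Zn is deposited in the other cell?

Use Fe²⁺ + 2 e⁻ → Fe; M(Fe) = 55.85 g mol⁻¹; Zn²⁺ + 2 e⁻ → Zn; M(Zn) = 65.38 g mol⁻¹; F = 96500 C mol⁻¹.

n(Fe) = 1.96 / 55.85 = 0.03509 mol.
Since Fe²⁺ + 2 e⁻ → Fe, n(e⁻) passed = 2 × 0.03509 = 0.07019 mol.
Cells in series carry the same charge, so the same 0.07019 mol of electrons passes through cell 2.
Zn²⁺ + 2 e⁻ → Zn, so n(Zn) = 0.07019 / 2 = 0.03509 mol.
m(Zn) = 0.03509 × 65.38 = 2.29 g.

2.29 g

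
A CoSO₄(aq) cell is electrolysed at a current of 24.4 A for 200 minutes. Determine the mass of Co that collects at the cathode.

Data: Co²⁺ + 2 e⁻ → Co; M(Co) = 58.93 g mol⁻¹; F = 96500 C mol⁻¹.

Q = I·t = 24.40 A × 12000 s = 292800 C.
n(e⁻) = Q/F = 292800 / 96500 = 3.034 mol.
Co²⁺ + 2 e⁻ → Co, so n(Co) = n(e⁻)/2 = 1.517 mol.
m = n·M = 1.517 × 58.93 = 89.4 g.

89.4 g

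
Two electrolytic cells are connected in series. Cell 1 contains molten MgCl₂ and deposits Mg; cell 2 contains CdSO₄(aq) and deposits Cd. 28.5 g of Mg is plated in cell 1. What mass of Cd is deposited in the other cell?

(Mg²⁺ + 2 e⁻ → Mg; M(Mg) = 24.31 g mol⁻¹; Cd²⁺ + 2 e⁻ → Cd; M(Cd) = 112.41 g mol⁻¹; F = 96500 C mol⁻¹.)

n(Mg) = 28.5 / 24.31 = 1.172 mol.
Since Mg²⁺ + 2 e⁻ → Mg, n(e⁻) passed = 2 × 1.172 = 2.345 mol.
Cells in series carry the same charge, so the same 2.345 mol of electrons passes through cell 2.
Cd²⁺ + 2 e⁻ → Cd, so n(Cd) = 2.345 / 2 = 1.172 mol.
m(Cd) = 1.172 × 112.41 = 132 g.

132 g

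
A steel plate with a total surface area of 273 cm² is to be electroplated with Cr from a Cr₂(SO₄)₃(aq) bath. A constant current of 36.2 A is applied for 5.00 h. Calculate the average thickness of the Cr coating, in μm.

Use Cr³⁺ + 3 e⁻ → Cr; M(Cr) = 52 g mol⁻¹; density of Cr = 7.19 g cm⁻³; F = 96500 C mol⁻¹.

596 μm

Q = I·t = 36.20 × 18000 = 651600 C; n(e⁻) = 6.752 mol.
n(Cr) = n(e⁻)/3 = 2.251 mol, so m = 2.251 × 52 = 117.0 g.
Volume = m/ρ = 117.0 / 7.19 = 16.28 cm³.
Thickness = V/A = 16.28 / 273 = 0.0596 cm = 596 μm.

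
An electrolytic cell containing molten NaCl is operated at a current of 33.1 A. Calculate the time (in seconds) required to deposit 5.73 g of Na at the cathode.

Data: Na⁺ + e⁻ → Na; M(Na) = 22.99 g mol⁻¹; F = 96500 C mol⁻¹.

n(Na) = m/M = 5.73 / 22.99 = 0.2492 mol.
Each Na atom requires 1 electron, so n(e⁻) = 1 × 0.2492 = 0.2492 mol.
Q = n(e⁻)·F = 0.2492 × 96500 = 24050 C.
t = Q/I = 24050 / 33.10 A = 726.6 s.

727 s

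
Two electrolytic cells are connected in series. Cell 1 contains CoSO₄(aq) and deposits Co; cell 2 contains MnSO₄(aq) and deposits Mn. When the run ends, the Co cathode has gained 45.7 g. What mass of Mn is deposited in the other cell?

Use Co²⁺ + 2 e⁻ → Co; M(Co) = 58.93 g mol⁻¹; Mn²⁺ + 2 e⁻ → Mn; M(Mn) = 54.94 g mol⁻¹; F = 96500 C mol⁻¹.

n(Co) = 45.7 / 58.93 = 0.7755 mol.
Since Co²⁺ + 2 e⁻ → Co, n(e⁻) passed = 2 × 0.7755 = 1.551 mol.
Cells in series carry the same charge, so the same 1.551 mol of electrons passes through cell 2.
Mn²⁺ + 2 e⁻ → Mn, so n(Mn) = 1.551 / 2 = 0.7755 mol.
m(Mn) = 0.7755 × 54.94 = 42.6 g.

42.6 g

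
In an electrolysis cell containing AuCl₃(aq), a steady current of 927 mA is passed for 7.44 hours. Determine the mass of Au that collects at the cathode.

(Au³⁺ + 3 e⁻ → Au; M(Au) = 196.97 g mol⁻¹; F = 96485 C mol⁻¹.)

16.9 g

Q = I·t = 0.9270 A × 26784 s = 24830 C.
n(e⁻) = Q/F = 24830 / 96485 = 0.2573 mol.
Au³⁺ + 3 e⁻ → Au, so n(Au) = n(e⁻)/3 = 0.08578 mol.
m = n·M = 0.08578 × 196.97 = 16.9 g.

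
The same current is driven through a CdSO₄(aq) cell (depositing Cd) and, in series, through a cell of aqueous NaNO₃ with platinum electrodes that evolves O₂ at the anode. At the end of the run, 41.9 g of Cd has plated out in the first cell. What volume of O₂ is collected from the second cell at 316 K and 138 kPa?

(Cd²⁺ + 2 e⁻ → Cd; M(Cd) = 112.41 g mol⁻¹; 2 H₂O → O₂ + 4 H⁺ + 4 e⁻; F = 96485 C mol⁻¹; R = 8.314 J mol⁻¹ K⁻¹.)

n(Cd) = 41.9 / 112.41 = 0.3727 mol, so n(e⁻) = 2 × 0.3727 = 0.7455 mol.
The cells are in series, so the same 0.7455 mol of electrons passes through the second cell.
2 H₂O → O₂ + 4 H⁺ + 4 e⁻ — 4 mol e⁻ per mol O₂, so n(O₂) = 0.7455/4 = 0.1864 mol.
V = nRT/P = (0.1864 × 8.314 × 316) / (138 × 10³) = 0.00355 m³ = 3.55 L.

3.55 L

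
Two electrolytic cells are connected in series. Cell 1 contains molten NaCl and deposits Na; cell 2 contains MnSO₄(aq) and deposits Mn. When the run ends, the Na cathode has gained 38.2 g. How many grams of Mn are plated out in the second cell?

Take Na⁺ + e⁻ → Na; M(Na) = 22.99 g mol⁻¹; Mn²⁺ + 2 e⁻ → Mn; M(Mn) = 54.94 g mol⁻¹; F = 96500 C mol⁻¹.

45.6 g

n(Na) = 38.2 / 22.99 = 1.662 mol.
Since Na⁺ + e⁻ → Na, n(e⁻) passed = 1 × 1.662 = 1.662 mol.
Cells in series carry the same charge, so the same 1.662 mol of electrons passes through cell 2.
Mn²⁺ + 2 e⁻ → Mn, so n(Mn) = 1.662 / 2 = 0.8308 mol.
m(Mn) = 0.8308 × 54.94 = 45.6 g.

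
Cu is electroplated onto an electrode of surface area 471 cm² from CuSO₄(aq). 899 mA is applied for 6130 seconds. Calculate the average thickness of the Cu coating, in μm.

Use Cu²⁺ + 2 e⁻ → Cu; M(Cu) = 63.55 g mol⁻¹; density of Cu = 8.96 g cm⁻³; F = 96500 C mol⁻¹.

4.30 μm

Q = I·t = 0.8990 × 6130.0 = 5511 C; n(e⁻) = 0.05711 mol.
n(Cu) = n(e⁻)/2 = 0.02855 mol, so m = 0.02855 × 63.55 = 1.815 g.
Volume = m/ρ = 1.815 / 8.96 = 0.2025 cm³.
Thickness = V/A = 0.2025 / 471 = 4.30 × 10⁻⁴ cm = 4.30 μm.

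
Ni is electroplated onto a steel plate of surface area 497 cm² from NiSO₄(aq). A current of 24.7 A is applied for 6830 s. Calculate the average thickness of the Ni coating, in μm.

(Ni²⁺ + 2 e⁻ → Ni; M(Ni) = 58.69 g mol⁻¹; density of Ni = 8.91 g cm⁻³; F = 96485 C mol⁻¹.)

Q = I·t = 24.70 × 6830.0 = 168700 C; n(e⁻) = 1.748 mol.
n(Ni) = n(e⁻)/2 = 0.8742 mol, so m = 0.8742 × 58.69 = 51.31 g.
Volume = m/ρ = 51.31 / 8.91 = 5.759 cm³.
Thickness = V/A = 5.759 / 497 = 0.0116 cm = 116 μm.

116 μm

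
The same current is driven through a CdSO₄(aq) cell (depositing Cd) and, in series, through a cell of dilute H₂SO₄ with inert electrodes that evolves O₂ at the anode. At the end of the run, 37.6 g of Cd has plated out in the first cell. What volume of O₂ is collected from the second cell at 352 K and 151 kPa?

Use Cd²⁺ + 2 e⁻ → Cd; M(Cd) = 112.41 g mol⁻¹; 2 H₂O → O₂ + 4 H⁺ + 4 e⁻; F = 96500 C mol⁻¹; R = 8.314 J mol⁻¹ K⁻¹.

n(Cd) = 37.6 / 112.41 = 0.3345 mol, so n(e⁻) = 2 × 0.3345 = 0.6690 mol.
The cells are in series, so the same 0.6690 mol of electrons passes through the second cell.
2 H₂O → O₂ + 4 H⁺ + 4 e⁻ — 4 mol e⁻ per mol O₂, so n(O₂) = 0.6690/4 = 0.1672 mol.
V = nRT/P = (0.1672 × 8.314 × 352) / (151 × 10³) = 0.00324 m³ = 3.24 L.

3.24 L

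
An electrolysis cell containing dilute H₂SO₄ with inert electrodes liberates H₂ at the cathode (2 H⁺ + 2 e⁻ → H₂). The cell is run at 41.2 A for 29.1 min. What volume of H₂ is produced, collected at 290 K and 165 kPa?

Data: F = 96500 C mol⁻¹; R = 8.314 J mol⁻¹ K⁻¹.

5.45 L

Q = I·t = 41.20 A × 1746.0 s = 71940 C.
n(e⁻) = Q/F = 71940 / 96500 = 0.7454 mol.
2 electrons are transferred per H₂ molecule, so n(H₂) = 0.7454 / 2 = 0.3727 mol.
V = nRT/P = (0.3727 × 8.314 × 290) / (165 × 10³ Pa) = 0.00545 m³ = 5.45 L.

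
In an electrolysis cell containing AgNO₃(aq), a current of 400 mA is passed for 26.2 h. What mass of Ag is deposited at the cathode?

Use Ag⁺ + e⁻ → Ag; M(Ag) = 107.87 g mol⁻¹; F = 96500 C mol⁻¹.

Q = I·t = 0.4000 A × 94320 s = 37730 C.
n(e⁻) = Q/F = 37730 / 96500 = 0.3910 mol.
Ag⁺ + e⁻ → Ag, so n(Ag) = n(e⁻)/1 = 0.3910 mol.
m = n·M = 0.3910 × 107.87 = 42.2 g.

42.2 g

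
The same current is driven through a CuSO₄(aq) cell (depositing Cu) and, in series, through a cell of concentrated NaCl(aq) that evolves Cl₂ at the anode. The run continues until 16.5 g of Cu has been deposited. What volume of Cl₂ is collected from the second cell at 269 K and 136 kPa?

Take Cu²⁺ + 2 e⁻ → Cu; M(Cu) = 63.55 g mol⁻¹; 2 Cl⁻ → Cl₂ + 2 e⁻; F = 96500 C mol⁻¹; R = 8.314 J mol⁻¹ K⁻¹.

4.27 L

n(Cu) = 16.5 / 63.55 = 0.2596 mol, so n(e⁻) = 2 × 0.2596 = 0.5193 mol.
The cells are in series, so the same 0.5193 mol of electrons passes through the second cell.
2 Cl⁻ → Cl₂ + 2 e⁻ — 2 mol e⁻ per mol Cl₂, so n(Cl₂) = 0.5193/2 = 0.2596 mol.
V = nRT/P = (0.2596 × 8.314 × 269) / (136 × 10³) = 0.00427 m³ = 4.27 L.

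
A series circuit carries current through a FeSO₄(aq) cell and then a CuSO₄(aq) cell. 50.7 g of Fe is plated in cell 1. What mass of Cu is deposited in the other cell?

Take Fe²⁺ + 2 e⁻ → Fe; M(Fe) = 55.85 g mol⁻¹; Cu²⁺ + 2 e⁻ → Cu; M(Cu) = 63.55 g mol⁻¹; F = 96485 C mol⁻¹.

n(Fe) = 50.7 / 55.85 = 0.9078 mol.
Since Fe²⁺ + 2 e⁻ → Fe, n(e⁻) passed = 2 × 0.9078 = 1.816 mol.
Cells in series carry the same charge, so the same 1.816 mol of electrons passes through cell 2.
Cu²⁺ + 2 e⁻ → Cu, so n(Cu) = 1.816 / 2 = 0.9078 mol.
m(Cu) = 0.9078 × 63.55 = 57.7 g.

57.7 g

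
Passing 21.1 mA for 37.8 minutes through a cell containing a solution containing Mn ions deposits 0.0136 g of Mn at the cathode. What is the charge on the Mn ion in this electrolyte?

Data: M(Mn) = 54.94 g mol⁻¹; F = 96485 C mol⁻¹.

+2

Q = I·t = 0.02110 A × 2268.0 s = 47.85 C, so n(e⁻) = 47.85/96485 = 0.0004960 mol.
n(Mn) deposited = 0.0136 / 54.94 = 0.0002475 mol.
Electrons per atom = n(e⁻)/n(Mn) = 0.0004960 / 0.0002475 = 2.00 ≈ 2, so the ion is Mn²⁺.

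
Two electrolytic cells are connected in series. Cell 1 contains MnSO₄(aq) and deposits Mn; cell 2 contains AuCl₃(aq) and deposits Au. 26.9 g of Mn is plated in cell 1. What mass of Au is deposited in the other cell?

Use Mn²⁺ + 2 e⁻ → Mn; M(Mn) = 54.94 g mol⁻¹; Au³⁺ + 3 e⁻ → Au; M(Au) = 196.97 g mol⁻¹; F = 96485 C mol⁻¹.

n(Mn) = 26.9 / 54.94 = 0.4896 mol.
Since Mn²⁺ + 2 e⁻ → Mn, n(e⁻) passed = 2 × 0.4896 = 0.9793 mol.
Cells in series carry the same charge, so the same 0.9793 mol of electrons passes through cell 2.
Au³⁺ + 3 e⁻ → Au, so n(Au) = 0.9793 / 3 = 0.3264 mol.
m(Au) = 0.3264 × 196.97 = 64.3 g.

64.3 g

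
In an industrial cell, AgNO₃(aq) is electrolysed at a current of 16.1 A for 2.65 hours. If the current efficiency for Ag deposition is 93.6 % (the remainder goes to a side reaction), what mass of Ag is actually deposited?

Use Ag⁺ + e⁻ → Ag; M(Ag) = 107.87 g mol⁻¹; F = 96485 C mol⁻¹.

Q = I·t = 16.10 × 9540.0 = 153600 C.
n(e⁻) = 153600/96485 = 1.592 mol; theoretically n(Ag) = 1.592/1 = 1.592 mol, m_theo = 171.7 g.
At 93.6 % efficiency, m_actual = 0.936 × 171.7 = 161 g.

161 g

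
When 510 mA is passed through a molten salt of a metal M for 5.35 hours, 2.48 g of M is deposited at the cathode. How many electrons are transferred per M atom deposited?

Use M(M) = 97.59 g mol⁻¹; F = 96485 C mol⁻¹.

Q = I·t = 0.5100 A × 19260 s = 9823 C, so n(e⁻) = 9823/96485 = 0.1018 mol.
n(M) deposited = 2.48 / 97.59 = 0.02541 mol.
Electrons per atom = n(e⁻)/n(M) = 0.1018 / 0.02541 = 4.01 ≈ 4, so the ion is M⁴⁺.

4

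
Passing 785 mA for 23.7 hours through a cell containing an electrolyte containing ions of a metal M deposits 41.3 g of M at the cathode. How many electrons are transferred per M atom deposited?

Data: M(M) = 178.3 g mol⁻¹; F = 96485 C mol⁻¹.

3

Q = I·t = 0.7850 A × 85320 s = 66980 C, so n(e⁻) = 66980/96485 = 0.6942 mol.
n(M) deposited = 41.3 / 178.3 = 0.2316 mol.
Electrons per atom = n(e⁻)/n(M) = 0.6942 / 0.2316 = 3.00 ≈ 3, so the ion is M³⁺.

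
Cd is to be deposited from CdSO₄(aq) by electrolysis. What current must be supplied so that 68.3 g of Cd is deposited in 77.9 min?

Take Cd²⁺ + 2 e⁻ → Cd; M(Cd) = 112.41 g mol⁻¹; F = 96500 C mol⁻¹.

25.1 A

n(Cd) = 68.3 / 112.41 = 0.6076 mol.
n(e⁻) = 2 × 0.6076 = 1.215 mol.
Q = n(e⁻)·F = 1.215 × 96500 = 117300 C.
I = Q/t = 117300 / 4674.0 s = 25.1 A.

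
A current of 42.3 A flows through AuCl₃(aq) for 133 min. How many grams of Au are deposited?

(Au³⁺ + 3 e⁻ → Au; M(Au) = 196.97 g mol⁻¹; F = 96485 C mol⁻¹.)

230 g

Q = I·t = 42.30 A × 7980.0 s = 337600 C.
n(e⁻) = Q/F = 337600 / 96485 = 3.499 mol.
Au³⁺ + 3 e⁻ → Au, so n(Au) = n(e⁻)/3 = 1.166 mol.
m = n·M = 1.166 × 196.97 = 230 g.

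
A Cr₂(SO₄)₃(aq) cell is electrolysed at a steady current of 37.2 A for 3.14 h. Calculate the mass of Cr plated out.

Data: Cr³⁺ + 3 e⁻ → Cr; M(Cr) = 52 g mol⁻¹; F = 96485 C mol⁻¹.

75.5 g

Q = I·t = 37.20 A × 11304 s = 420500 C.
n(e⁻) = Q/F = 420500 / 96485 = 4.358 mol.
Cr³⁺ + 3 e⁻ → Cr, so n(Cr) = n(e⁻)/3 = 1.453 mol.
m = n·M = 1.453 × 52 = 75.5 g.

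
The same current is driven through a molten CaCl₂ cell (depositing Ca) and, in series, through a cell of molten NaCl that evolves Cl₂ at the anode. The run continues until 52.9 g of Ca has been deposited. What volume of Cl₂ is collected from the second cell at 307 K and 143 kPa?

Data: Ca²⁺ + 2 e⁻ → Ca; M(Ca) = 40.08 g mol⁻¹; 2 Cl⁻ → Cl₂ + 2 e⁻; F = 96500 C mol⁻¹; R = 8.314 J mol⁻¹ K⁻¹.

23.6 L

n(Ca) = 52.9 / 40.08 = 1.320 mol, so n(e⁻) = 2 × 1.320 = 2.640 mol.
The cells are in series, so the same 2.640 mol of electrons passes through the second cell.
2 Cl⁻ → Cl₂ + 2 e⁻ — 2 mol e⁻ per mol Cl₂, so n(Cl₂) = 2.640/2 = 1.320 mol.
V = nRT/P = (1.320 × 8.314 × 307) / (143 × 10³) = 0.0236 m³ = 23.6 L.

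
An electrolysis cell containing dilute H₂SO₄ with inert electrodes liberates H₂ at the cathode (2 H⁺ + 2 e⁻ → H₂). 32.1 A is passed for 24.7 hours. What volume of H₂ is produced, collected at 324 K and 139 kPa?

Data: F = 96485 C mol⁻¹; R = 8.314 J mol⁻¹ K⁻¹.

287 L

Q = I·t = 32.10 A × 88920 s = 2854000 C.
n(e⁻) = Q/F = 2854000 / 96485 = 29.58 mol.
2 electrons are transferred per H₂ molecule, so n(H₂) = 29.58 / 2 = 14.79 mol.
V = nRT/P = (14.79 × 8.314 × 324) / (139 × 10³ Pa) = 0.287 m³ = 287 L.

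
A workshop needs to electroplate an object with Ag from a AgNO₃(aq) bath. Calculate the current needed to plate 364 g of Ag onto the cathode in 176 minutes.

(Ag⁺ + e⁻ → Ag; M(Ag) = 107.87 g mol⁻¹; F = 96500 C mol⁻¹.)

30.8 A

n(Ag) = 364 / 107.87 = 3.374 mol.
n(e⁻) = 1 × 3.374 = 3.374 mol.
Q = n(e⁻)·F = 3.374 × 96500 = 325600 C.
I = Q/t = 325600 / 10560 s = 30.8 A.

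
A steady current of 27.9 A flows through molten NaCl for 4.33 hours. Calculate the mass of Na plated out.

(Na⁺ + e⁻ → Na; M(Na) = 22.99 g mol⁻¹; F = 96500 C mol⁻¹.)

104 g

Q = I·t = 27.90 A × 15588 s = 434900 C.
n(e⁻) = Q/F = 434900 / 96500 = 4.507 mol.
Na⁺ + e⁻ → Na, so n(Na) = n(e⁻)/1 = 4.507 mol.
m = n·M = 4.507 × 22.99 = 104 g.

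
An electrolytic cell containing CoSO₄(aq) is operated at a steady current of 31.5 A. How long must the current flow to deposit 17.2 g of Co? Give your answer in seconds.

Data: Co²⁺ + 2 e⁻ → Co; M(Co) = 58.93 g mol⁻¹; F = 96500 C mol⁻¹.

n(Co) = m/M = 17.2 / 58.93 = 0.2919 mol.
Each Co atom requires 2 electrons, so n(e⁻) = 2 × 0.2919 = 0.5837 mol.
Q = n(e⁻)·F = 0.5837 × 96500 = 56330 C.
t = Q/I = 56330 / 31.50 A = 1788 s.

1790 s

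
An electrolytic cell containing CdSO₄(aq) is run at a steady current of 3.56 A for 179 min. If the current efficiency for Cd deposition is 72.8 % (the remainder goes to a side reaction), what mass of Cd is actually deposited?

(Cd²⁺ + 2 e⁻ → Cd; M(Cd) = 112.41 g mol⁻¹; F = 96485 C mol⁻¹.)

16.2 g

Q = I·t = 3.560 × 10740 = 38230 C.
n(e⁻) = 38230/96485 = 0.3963 mol; theoretically n(Cd) = 0.3963/2 = 0.1981 mol, m_theo = 22.27 g.
At 72.8 % efficiency, m_actual = 0.728 × 22.27 = 16.2 g.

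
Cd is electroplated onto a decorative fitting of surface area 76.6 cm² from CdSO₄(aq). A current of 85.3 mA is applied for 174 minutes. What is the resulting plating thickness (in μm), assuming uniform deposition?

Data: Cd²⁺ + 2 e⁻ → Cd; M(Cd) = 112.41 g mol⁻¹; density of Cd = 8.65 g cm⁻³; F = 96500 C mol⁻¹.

Q = I·t = 0.08530 × 10440 = 890.5 C; n(e⁻) = 0.009228 mol.
n(Cd) = n(e⁻)/2 = 0.004614 mol, so m = 0.004614 × 112.41 = 0.5187 g.
Volume = m/ρ = 0.5187 / 8.65 = 0.05996 cm³.
Thickness = V/A = 0.05996 / 76.6 = 7.83 × 10⁻⁴ cm = 7.83 μm.

7.83 μm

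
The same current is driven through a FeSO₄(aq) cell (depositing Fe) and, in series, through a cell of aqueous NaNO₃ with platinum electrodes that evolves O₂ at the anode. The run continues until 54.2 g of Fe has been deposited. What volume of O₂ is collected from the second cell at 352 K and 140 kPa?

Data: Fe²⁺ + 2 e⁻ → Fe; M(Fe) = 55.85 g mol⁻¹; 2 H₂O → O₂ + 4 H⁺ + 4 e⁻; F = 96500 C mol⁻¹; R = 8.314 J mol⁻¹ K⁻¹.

10.1 L

n(Fe) = 54.2 / 55.85 = 0.9705 mol, so n(e⁻) = 2 × 0.9705 = 1.941 mol.
The cells are in series, so the same 1.941 mol of electrons passes through the second cell.
2 H₂O → O₂ + 4 H⁺ + 4 e⁻ — 4 mol e⁻ per mol O₂, so n(O₂) = 1.941/4 = 0.4852 mol.
V = nRT/P = (0.4852 × 8.314 × 352) / (140 × 10³) = 0.0101 m³ = 10.1 L.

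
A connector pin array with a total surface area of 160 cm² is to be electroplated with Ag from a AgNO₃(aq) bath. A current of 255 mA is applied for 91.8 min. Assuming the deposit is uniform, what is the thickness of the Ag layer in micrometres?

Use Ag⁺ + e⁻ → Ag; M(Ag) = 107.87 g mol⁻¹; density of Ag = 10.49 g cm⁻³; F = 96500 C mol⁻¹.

Q = I·t = 0.2550 × 5508.0 = 1405 C; n(e⁻) = 0.01455 mol.
n(Ag) = n(e⁻)/1 = 0.01455 mol, so m = 0.01455 × 107.87 = 1.570 g.
Volume = m/ρ = 1.570 / 10.49 = 0.1497 cm³.
Thickness = V/A = 0.1497 / 160 = 9.35 × 10⁻⁴ cm = 9.35 μm.

9.35 μm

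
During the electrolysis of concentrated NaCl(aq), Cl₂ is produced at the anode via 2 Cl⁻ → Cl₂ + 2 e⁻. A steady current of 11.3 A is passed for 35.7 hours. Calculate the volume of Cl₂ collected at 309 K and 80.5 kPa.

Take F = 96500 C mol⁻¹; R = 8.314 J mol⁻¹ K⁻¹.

Q = I·t = 11.30 A × 128520 s = 1452000 C.
n(e⁻) = Q/F = 1452000 / 96500 = 15.05 mol.
2 electrons are transferred per Cl₂ molecule, so n(Cl₂) = 15.05 / 2 = 7.525 mol.
V = nRT/P = (7.525 × 8.314 × 309) / (80.5 × 10³ Pa) = 0.240 m³ = 240 L.

240 L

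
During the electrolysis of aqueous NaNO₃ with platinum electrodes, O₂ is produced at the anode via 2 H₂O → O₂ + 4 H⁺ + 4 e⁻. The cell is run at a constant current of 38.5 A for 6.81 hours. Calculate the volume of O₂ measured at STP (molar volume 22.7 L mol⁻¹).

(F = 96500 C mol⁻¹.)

Q = I·t = 38.50 A × 24516 s = 943900 C.
n(e⁻) = Q/F = 943900 / 96500 = 9.781 mol.
4 electrons are transferred per O₂ molecule, so n(O₂) = 9.781 / 4 = 2.445 mol.
V = n × V_m = 2.445 × 22.7 = 55.5 L.

55.5 L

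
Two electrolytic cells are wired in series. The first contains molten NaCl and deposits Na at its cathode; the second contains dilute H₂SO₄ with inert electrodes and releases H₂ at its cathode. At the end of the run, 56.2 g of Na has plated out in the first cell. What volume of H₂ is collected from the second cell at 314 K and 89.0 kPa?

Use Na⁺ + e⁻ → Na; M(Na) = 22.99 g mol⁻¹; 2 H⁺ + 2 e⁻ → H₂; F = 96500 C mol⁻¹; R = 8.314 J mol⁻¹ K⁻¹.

n(Na) = 56.2 / 22.99 = 2.445 mol, so n(e⁻) = 1 × 2.445 = 2.445 mol.
The cells are in series, so the same 2.445 mol of electrons passes through the second cell.
2 H⁺ + 2 e⁻ → H₂ — 2 mol e⁻ per mol H₂, so n(H₂) = 2.445/2 = 1.222 mol.
V = nRT/P = (1.222 × 8.314 × 314) / (89.0 × 10³) = 0.0359 m³ = 35.9 L.

35.9 L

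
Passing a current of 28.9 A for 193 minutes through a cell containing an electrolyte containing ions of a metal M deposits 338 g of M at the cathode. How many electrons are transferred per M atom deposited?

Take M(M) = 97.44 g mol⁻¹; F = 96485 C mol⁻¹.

Q = I·t = 28.90 A × 11580 s = 334700 C, so n(e⁻) = 334700/96485 = 3.469 mol.
n(M) deposited = 338 / 97.44 = 3.469 mol.
Electrons per atom = n(e⁻)/n(M) = 3.469 / 3.469 = 1.00 ≈ 1, so the ion is M⁺.

1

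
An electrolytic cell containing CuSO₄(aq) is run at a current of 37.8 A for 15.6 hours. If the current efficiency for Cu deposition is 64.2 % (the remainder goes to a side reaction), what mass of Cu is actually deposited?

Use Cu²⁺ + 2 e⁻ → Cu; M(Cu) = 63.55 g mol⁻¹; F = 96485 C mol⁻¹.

449 g

Q = I·t = 37.80 × 56160 = 2123000 C.
n(e⁻) = 2123000/96485 = 22.00 mol; theoretically n(Cu) = 22.00/2 = 11.00 mol, m_theo = 699.1 g.
At 64.2 % efficiency, m_actual = 0.642 × 699.1 = 449 g.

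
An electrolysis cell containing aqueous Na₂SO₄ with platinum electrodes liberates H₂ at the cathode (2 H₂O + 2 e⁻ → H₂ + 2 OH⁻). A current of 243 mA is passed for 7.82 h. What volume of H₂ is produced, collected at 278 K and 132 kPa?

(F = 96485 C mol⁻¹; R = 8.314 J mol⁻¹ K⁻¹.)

0.621 L

Q = I·t = 0.2430 A × 28152 s = 6841 C.
n(e⁻) = Q/F = 6841 / 96485 = 0.07090 mol.
2 electrons are transferred per H₂ molecule, so n(H₂) = 0.07090 / 2 = 0.03545 mol.
V = nRT/P = (0.03545 × 8.314 × 278) / (132 × 10³ Pa) = 6.21 × 10⁻⁴ m³ = 0.621 L.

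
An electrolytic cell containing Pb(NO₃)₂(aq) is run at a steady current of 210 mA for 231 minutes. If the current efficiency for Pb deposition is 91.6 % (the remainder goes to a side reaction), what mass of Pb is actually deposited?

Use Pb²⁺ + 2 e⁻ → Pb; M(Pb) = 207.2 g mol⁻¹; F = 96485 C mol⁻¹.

2.86 g

Q = I·t = 0.2100 × 13860 = 2911 C.
n(e⁻) = 2911/96485 = 0.03017 mol; theoretically n(Pb) = 0.03017/2 = 0.01508 mol, m_theo = 3.125 g.
At 91.6 % efficiency, m_actual = 0.916 × 3.125 = 2.86 g.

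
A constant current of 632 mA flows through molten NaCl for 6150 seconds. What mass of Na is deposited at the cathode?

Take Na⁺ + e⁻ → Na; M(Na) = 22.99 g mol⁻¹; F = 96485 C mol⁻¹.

Q = I·t = 0.6320 A × 6150.0 s = 3887 C.
n(e⁻) = Q/F = 3887 / 96485 = 0.04028 mol.
Na⁺ + e⁻ → Na, so n(Na) = n(e⁻)/1 = 0.04028 mol.
m = n·M = 0.04028 × 22.99 = 0.926 g.

0.926 g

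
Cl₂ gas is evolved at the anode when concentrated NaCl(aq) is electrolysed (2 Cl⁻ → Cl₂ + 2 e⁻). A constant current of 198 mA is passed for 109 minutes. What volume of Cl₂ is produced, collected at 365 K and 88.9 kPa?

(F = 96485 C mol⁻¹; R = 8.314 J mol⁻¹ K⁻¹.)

Q = I·t = 0.1980 A × 6540.0 s = 1295 C.
n(e⁻) = Q/F = 1295 / 96485 = 0.01342 mol.
2 electrons are transferred per Cl₂ molecule, so n(Cl₂) = 0.01342 / 2 = 0.006710 mol.
V = nRT/P = (0.006710 × 8.314 × 365) / (88.9 × 10³ Pa) = 2.29 × 10⁻⁴ m³ = 0.229 L.

0.229 L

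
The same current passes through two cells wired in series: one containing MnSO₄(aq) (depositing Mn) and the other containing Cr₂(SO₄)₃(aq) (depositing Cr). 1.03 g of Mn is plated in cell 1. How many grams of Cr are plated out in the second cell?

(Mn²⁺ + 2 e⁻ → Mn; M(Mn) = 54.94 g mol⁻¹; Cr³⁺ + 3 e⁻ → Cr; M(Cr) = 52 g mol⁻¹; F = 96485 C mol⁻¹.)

0.650 g

n(Mn) = 1.03 / 54.94 = 0.01875 mol.
Since Mn²⁺ + 2 e⁻ → Mn, n(e⁻) passed = 2 × 0.01875 = 0.03750 mol.
Cells in series carry the same charge, so the same 0.03750 mol of electrons passes through cell 2.
Cr³⁺ + 3 e⁻ → Cr, so n(Cr) = 0.03750 / 3 = 0.01250 mol.
m(Cr) = 0.01250 × 52 = 0.650 g.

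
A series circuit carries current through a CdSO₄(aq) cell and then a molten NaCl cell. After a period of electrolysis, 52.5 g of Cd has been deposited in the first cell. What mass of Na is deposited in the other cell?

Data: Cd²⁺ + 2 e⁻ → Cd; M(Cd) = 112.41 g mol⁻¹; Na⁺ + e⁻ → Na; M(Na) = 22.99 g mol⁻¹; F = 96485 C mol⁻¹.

n(Cd) = 52.5 / 112.41 = 0.4670 mol.
Since Cd²⁺ + 2 e⁻ → Cd, n(e⁻) passed = 2 × 0.4670 = 0.9341 mol.
Cells in series carry the same charge, so the same 0.9341 mol of electrons passes through cell 2.
Na⁺ + e⁻ → Na, so n(Na) = 0.9341 / 1 = 0.9341 mol.
m(Na) = 0.9341 × 22.99 = 21.5 g.

21.5 g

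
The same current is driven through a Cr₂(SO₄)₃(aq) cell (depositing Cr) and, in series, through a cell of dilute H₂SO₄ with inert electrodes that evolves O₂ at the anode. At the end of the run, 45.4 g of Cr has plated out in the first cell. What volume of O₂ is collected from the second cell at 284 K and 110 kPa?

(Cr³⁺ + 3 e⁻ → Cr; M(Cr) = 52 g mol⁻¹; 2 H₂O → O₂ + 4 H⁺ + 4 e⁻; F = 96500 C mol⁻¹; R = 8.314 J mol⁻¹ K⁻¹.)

n(Cr) = 45.4 / 52 = 0.8731 mol, so n(e⁻) = 3 × 0.8731 = 2.619 mol.
The cells are in series, so the same 2.619 mol of electrons passes through the second cell.
2 H₂O → O₂ + 4 H⁺ + 4 e⁻ — 4 mol e⁻ per mol O₂, so n(O₂) = 2.619/4 = 0.6548 mol.
V = nRT/P = (0.6548 × 8.314 × 284) / (110 × 10³) = 0.0141 m³ = 14.1 L.

14.1 L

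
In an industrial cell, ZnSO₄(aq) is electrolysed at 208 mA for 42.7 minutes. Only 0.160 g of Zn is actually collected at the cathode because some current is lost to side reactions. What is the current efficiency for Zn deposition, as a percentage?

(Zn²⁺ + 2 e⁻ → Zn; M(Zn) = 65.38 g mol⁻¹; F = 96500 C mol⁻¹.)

88.6 %

Q = I·t = 0.2080 × 2562.0 = 532.9 C; n(e⁻) = 532.9/96500 = 0.005522 mol.
Theoretical n(Zn) = n(e⁻)/2 = 0.002761 mol, i.e. m_theo = 0.002761 × 65.38 = 0.1805 g.
Efficiency = m_actual / m_theo = 0.160 / 0.1805 = 88.6 %.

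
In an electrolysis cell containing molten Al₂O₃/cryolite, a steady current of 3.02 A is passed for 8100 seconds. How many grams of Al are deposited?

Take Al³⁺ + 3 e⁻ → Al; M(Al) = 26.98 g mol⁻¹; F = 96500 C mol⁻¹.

Q = I·t = 3.020 A × 8100.0 s = 24460 C.
n(e⁻) = Q/F = 24460 / 96500 = 0.2535 mol.
Al³⁺ + 3 e⁻ → Al, so n(Al) = n(e⁻)/3 = 0.08450 mol.
m = n·M = 0.08450 × 26.98 = 2.28 g.

2.28 g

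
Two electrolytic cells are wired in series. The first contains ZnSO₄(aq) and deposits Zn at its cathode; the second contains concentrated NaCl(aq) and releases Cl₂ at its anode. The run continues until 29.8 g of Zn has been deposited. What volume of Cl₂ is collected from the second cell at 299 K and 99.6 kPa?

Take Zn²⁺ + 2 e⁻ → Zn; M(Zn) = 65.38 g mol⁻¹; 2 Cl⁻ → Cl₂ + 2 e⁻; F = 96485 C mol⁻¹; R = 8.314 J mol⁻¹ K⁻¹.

n(Zn) = 29.8 / 65.38 = 0.4558 mol, so n(e⁻) = 2 × 0.4558 = 0.9116 mol.
The cells are in series, so the same 0.9116 mol of electrons passes through the second cell.
2 Cl⁻ → Cl₂ + 2 e⁻ — 2 mol e⁻ per mol Cl₂, so n(Cl₂) = 0.9116/2 = 0.4558 mol.
V = nRT/P = (0.4558 × 8.314 × 299) / (99.6 × 10³) = 0.0114 m³ = 11.4 L.

11.4 L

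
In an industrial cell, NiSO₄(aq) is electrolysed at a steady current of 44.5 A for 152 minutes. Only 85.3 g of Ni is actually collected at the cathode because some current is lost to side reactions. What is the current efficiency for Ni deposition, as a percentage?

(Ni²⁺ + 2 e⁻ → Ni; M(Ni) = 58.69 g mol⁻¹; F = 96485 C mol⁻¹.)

Q = I·t = 44.50 × 9120.0 = 405800 C; n(e⁻) = 405800/96485 = 4.206 mol.
Theoretical n(Ni) = n(e⁻)/2 = 2.103 mol, i.e. m_theo = 2.103 × 58.69 = 123.4 g.
Efficiency = m_actual / m_theo = 85.3 / 123.4 = 69.1 %.

69.1 %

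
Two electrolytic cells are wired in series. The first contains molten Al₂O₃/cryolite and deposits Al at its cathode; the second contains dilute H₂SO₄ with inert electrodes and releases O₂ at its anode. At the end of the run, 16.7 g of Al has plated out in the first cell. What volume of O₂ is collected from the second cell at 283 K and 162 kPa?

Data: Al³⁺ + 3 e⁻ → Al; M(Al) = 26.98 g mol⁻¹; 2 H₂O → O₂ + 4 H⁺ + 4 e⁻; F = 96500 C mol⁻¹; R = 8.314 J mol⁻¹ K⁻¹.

6.74 L

n(Al) = 16.7 / 26.98 = 0.6190 mol, so n(e⁻) = 3 × 0.6190 = 1.857 mol.
The cells are in series, so the same 1.857 mol of electrons passes through the second cell.
2 H₂O → O₂ + 4 H⁺ + 4 e⁻ — 4 mol e⁻ per mol O₂, so n(O₂) = 1.857/4 = 0.4642 mol.
V = nRT/P = (0.4642 × 8.314 × 283) / (162 × 10³) = 0.00674 m³ = 6.74 L.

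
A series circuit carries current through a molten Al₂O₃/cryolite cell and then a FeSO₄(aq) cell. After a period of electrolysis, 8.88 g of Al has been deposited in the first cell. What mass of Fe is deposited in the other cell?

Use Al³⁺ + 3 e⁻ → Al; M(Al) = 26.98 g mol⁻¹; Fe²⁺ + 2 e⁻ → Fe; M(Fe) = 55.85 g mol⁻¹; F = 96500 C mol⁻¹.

27.6 g

n(Al) = 8.88 / 26.98 = 0.3291 mol.
Since Al³⁺ + 3 e⁻ → Al, n(e⁻) passed = 3 × 0.3291 = 0.9874 mol.
Cells in series carry the same charge, so the same 0.9874 mol of electrons passes through cell 2.
Fe²⁺ + 2 e⁻ → Fe, so n(Fe) = 0.9874 / 2 = 0.4937 mol.
m(Fe) = 0.4937 × 55.85 = 27.6 g.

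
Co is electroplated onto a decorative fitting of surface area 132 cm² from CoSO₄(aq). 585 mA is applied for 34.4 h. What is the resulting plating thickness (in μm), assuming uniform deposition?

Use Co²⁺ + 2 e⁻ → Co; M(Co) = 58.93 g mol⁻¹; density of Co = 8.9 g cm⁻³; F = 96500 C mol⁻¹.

Q = I·t = 0.5850 × 123840 = 72450 C; n(e⁻) = 0.7507 mol.
n(Co) = n(e⁻)/2 = 0.3754 mol, so m = 0.3754 × 58.93 = 22.12 g.
Volume = m/ρ = 22.12 / 8.9 = 2.485 cm³.
Thickness = V/A = 2.485 / 132 = 0.0188 cm = 188 μm.

188 μm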